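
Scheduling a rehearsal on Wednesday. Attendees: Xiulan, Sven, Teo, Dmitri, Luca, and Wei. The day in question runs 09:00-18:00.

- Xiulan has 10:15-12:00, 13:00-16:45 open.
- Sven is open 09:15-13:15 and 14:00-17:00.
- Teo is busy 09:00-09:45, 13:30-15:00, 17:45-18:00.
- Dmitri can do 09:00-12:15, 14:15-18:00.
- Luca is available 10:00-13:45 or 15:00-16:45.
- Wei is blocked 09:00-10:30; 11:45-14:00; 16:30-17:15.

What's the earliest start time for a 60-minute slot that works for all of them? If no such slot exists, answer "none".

Xiulan free: 10:15-12:00, 13:00-16:45.
Sven free: 09:15-13:15, 14:00-17:00.
Teo free: 09:45-13:30, 15:00-17:45 (invert busy blocks within the working day).
Dmitri free: 09:00-12:15, 14:15-18:00.
Luca free: 10:00-13:45, 15:00-16:45.
Wei free: 10:30-11:45, 14:00-16:30, 17:15-18:00 (invert busy blocks within the working day).
Xiulan ∩ Sven: 10:15-12:00, 13:00-13:15, 14:00-16:45.
Xiulan ∩ Sven ∩ Teo: 10:15-12:00, 13:00-13:15, 15:00-16:45.
Xiulan ∩ Sven ∩ Teo ∩ Dmitri: 10:15-12:00, 15:00-16:45.
Xiulan ∩ Sven ∩ Teo ∩ Dmitri ∩ Luca: 10:15-12:00, 15:00-16:45.
Xiulan ∩ Sven ∩ Teo ∩ Dmitri ∩ Luca ∩ Wei: 10:30-11:45, 15:00-16:30.
The first common window of at least 60 minutes is 10:30-11:45, so the earliest start is 10:30.

10:30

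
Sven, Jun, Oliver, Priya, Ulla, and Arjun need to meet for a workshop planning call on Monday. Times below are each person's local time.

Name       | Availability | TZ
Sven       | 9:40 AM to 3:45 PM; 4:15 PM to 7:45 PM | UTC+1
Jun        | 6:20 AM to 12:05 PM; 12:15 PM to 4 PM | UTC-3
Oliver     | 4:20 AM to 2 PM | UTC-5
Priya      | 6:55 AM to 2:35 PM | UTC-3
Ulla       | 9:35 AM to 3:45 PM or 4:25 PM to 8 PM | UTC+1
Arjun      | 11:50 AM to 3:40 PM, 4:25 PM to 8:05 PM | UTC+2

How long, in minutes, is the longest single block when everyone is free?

Sven in UTC: 08:40-14:45, 15:15-18:45 (subtract 1h to convert from UTC+1).
Jun in UTC: 09:20-15:05, 15:15-19:00 (add 3h to convert from UTC-3).
Oliver in UTC: 09:20-19:00 (add 5h to convert from UTC-5).
Priya in UTC: 09:55-17:35 (add 3h to convert from UTC-3).
Ulla in UTC: 08:35-14:45, 15:25-19:00 (subtract 1h to convert from UTC+1).
Arjun in UTC: 09:50-13:40, 14:25-18:05 (subtract 2h to convert from UTC+2).
Sven ∩ Jun: 09:20-14:45, 15:15-18:45.
Sven ∩ Jun ∩ Oliver: 09:20-14:45, 15:15-18:45.
Sven ∩ Jun ∩ Oliver ∩ Priya: 09:55-14:45, 15:15-17:35.
Sven ∩ Jun ∩ Oliver ∩ Priya ∩ Ulla: 09:55-14:45, 15:25-17:35.
Sven ∩ Jun ∩ Oliver ∩ Priya ∩ Ulla ∩ Arjun: 09:55-13:40, 14:25-14:45, 15:25-17:35.
Those are the intersection windows.
The longest is 09:55-13:40 at 225 minutes.

225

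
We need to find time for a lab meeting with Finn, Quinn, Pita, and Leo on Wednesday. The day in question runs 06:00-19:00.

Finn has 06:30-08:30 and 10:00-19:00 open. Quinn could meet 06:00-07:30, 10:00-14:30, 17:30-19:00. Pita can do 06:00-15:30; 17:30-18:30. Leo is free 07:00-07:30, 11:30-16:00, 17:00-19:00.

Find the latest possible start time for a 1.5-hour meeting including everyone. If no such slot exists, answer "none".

Finn ∩ Quinn: 06:30-07:30, 10:00-14:30, 17:30-19:00.
Finn ∩ Quinn ∩ Pita: 06:30-07:30, 10:00-14:30, 17:30-18:30.
Finn ∩ Quinn ∩ Pita ∩ Leo: 07:00-07:30, 11:30-14:30, 17:30-18:30.
The last common window of at least 90 minutes is 11:30-14:30; a 90-minute meeting can start as late as 13:00 and still end by 14:30.

13:00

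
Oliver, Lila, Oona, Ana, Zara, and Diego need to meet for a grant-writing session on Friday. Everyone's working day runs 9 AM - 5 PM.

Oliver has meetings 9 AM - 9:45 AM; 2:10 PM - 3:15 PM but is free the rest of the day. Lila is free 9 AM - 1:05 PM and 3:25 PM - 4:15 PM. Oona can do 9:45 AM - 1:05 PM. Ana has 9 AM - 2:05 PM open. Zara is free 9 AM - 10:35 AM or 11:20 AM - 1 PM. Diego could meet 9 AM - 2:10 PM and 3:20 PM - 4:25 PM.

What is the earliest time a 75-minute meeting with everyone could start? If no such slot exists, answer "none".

Oliver free: 09:45-14:10, 15:15-17:00 (invert busy blocks within the working day).
Lila free: 09:00-13:05, 15:25-16:15.
Oona free: 09:45-13:05.
Ana free: 09:00-14:05.
Zara free: 09:00-10:35, 11:20-13:00.
Diego free: 09:00-14:10, 15:20-16:25.
Oliver ∩ Lila: 09:45-13:05, 15:25-16:15.
Oliver ∩ Lila ∩ Oona: 09:45-13:05.
Oliver ∩ Lila ∩ Oona ∩ Ana: 09:45-13:05.
Oliver ∩ Lila ∩ Oona ∩ Ana ∩ Zara: 09:45-10:35, 11:20-13:00.
Oliver ∩ Lila ∩ Oona ∩ Ana ∩ Zara ∩ Diego: 09:45-10:35, 11:20-13:00.
The first common window of at least 75 minutes is 11:20-13:00, so the earliest start is 11:20.

11:20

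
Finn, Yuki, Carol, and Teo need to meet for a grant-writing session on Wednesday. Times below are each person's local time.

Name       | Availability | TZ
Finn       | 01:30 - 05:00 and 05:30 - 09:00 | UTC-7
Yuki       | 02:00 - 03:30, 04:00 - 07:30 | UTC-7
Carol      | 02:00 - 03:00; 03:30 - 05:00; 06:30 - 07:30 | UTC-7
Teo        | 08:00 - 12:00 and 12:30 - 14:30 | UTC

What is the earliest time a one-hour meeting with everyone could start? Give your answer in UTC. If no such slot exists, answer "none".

09:00

Finn in UTC: 08:30-12:00, 12:30-16:00 (add 7h to convert from UTC-7).
Yuki in UTC: 09:00-10:30, 11:00-14:30 (add 7h to convert from UTC-7).
Carol in UTC: 09:00-10:00, 10:30-12:00, 13:30-14:30 (add 7h to convert from UTC-7).
Teo in UTC: 08:00-12:00, 12:30-14:30.
Finn ∩ Yuki: 09:00-10:30, 11:00-12:00, 12:30-14:30.
Finn ∩ Yuki ∩ Carol: 09:00-10:00, 11:00-12:00, 13:30-14:30.
Finn ∩ Yuki ∩ Carol ∩ Teo: 09:00-10:00, 11:00-12:00, 13:30-14:30.
The first common window of at least 60 minutes is 09:00-10:00, so the earliest start is 09:00.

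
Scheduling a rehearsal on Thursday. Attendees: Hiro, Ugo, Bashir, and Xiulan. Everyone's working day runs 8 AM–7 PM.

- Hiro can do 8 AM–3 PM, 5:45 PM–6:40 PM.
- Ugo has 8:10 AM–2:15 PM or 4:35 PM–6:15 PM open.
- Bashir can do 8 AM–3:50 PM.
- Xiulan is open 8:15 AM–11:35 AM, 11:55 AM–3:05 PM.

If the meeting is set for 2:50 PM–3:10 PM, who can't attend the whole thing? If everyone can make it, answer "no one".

Hiro: not fully free for 14:50-15:10. Ugo: not fully free for 14:50-15:10. Bashir: free for 14:50-15:10. Xiulan: not fully free for 14:50-15:10.

Hiro, Ugo, Xiulan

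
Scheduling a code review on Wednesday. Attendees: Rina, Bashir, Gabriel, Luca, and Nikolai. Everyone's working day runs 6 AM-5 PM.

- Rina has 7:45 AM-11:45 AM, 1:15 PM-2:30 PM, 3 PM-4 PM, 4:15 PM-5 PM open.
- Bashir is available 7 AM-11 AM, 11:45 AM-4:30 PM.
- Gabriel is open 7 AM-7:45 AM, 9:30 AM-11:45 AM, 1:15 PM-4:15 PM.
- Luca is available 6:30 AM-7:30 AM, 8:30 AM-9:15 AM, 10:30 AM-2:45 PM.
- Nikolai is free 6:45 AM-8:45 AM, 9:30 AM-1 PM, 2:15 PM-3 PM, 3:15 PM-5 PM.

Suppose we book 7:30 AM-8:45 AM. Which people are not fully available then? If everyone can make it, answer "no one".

Rina: not fully free for 07:30-08:45. Bashir: free for 07:30-08:45. Gabriel: not fully free for 07:30-08:45. Luca: not fully free for 07:30-08:45. Nikolai: free for 07:30-08:45.

Gabriel, Luca, Rina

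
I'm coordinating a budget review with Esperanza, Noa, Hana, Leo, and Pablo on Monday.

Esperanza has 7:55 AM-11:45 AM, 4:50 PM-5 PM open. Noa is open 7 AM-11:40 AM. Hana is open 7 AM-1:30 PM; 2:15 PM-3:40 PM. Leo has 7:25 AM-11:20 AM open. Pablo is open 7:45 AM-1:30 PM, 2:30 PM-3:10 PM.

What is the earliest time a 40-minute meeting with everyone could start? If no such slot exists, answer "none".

07:55

Esperanza ∩ Noa: 07:55-11:40.
Esperanza ∩ Noa ∩ Hana: 07:55-11:40.
Esperanza ∩ Noa ∩ Hana ∩ Leo: 07:55-11:20.
Esperanza ∩ Noa ∩ Hana ∩ Leo ∩ Pablo: 07:55-11:20.
So the common availability across everyone is 07:55-11:20.
The first common window of at least 40 minutes is 07:55-11:20, so the earliest start is 07:55.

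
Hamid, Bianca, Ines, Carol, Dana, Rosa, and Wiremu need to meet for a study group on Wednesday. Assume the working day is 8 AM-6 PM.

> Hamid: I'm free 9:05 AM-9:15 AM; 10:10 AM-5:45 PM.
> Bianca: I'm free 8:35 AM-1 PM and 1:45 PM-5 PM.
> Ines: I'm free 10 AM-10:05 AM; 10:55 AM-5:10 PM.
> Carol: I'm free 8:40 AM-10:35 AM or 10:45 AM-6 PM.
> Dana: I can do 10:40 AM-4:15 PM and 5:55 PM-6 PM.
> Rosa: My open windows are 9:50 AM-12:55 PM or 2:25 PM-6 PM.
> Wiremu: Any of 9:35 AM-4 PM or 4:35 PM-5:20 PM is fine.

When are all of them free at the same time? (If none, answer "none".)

Hamid ∩ Bianca: 09:05-09:15, 10:10-13:00, 13:45-17:00.
Hamid ∩ Bianca ∩ Ines: 10:55-13:00, 13:45-17:00.
Hamid ∩ Bianca ∩ Ines ∩ Carol: 10:55-13:00, 13:45-17:00.
Hamid ∩ Bianca ∩ Ines ∩ Carol ∩ Dana: 10:55-13:00, 13:45-16:15.
Hamid ∩ Bianca ∩ Ines ∩ Carol ∩ Dana ∩ Rosa: 10:55-12:55, 14:25-16:15.
Hamid ∩ Bianca ∩ Ines ∩ Carol ∩ Dana ∩ Rosa ∩ Wiremu: 10:55-12:55, 14:25-16:00.
So the common availability across everyone is 10:55-12:55, 14:25-16:00.

10:55-12:55, 14:25-16:00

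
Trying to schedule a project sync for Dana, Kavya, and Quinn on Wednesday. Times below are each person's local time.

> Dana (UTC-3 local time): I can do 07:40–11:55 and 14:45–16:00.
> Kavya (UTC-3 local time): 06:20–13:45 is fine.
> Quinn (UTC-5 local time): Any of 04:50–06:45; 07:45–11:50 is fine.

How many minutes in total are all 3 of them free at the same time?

Dana in UTC: 10:40-14:55, 17:45-19:00 (add 3h to convert from UTC-3).
Kavya in UTC: 09:20-16:45 (add 3h to convert from UTC-3).
Quinn in UTC: 09:50-11:45, 12:45-16:50 (add 5h to convert from UTC-5).
Dana ∩ Kavya: 10:40-14:55.
Dana ∩ Kavya ∩ Quinn: 10:40-11:45, 12:45-14:55.
Those are the intersection windows.
Summing the common windows: 65 + 130 = 195 minutes.

195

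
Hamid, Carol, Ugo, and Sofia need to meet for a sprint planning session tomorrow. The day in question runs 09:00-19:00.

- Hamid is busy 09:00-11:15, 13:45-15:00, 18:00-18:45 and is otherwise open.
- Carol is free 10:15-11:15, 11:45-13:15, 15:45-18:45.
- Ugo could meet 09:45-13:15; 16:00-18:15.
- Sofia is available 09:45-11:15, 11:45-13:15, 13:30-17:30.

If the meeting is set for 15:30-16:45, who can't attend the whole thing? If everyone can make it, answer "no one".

Hamid free: 11:15-13:45, 15:00-18:00, 18:45-19:00 (invert busy blocks within the working day).
Carol free: 10:15-11:15, 11:45-13:15, 15:45-18:45.
Ugo free: 09:45-13:15, 16:00-18:15.
Sofia free: 09:45-11:15, 11:45-13:15, 13:30-17:30.
Hamid: free for 15:30-16:45. Carol: not fully free for 15:30-16:45. Ugo: not fully free for 15:30-16:45. Sofia: free for 15:30-16:45.

Carol, Ugo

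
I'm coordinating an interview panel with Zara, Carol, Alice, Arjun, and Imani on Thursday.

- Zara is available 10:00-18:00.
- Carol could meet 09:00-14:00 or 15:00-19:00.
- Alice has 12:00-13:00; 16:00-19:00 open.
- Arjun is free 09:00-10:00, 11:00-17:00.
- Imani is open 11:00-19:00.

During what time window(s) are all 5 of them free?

Zara ∩ Carol: 10:00-14:00, 15:00-18:00.
Zara ∩ Carol ∩ Alice: 12:00-13:00, 16:00-18:00.
Zara ∩ Carol ∩ Alice ∩ Arjun: 12:00-13:00, 16:00-17:00.
Zara ∩ Carol ∩ Alice ∩ Arjun ∩ Imani: 12:00-13:00, 16:00-17:00.

12:00-13:00, 16:00-17:00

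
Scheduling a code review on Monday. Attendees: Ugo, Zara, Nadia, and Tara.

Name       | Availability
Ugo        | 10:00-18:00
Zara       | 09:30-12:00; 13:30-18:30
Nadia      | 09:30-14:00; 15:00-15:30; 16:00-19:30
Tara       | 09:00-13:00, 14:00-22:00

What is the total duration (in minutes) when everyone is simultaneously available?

270

Ugo ∩ Zara: 10:00-12:00, 13:30-18:00.
Ugo ∩ Zara ∩ Nadia: 10:00-12:00, 13:30-14:00, 15:00-15:30, 16:00-18:00.
Ugo ∩ Zara ∩ Nadia ∩ Tara: 10:00-12:00, 15:00-15:30, 16:00-18:00.
Summing the common windows: 120 + 30 + 120 = 270 minutes.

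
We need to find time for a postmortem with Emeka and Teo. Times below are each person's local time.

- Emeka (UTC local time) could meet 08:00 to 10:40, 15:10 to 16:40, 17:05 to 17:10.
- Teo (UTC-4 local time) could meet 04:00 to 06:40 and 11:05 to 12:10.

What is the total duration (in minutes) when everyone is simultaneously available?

220

Emeka in UTC: 08:00-10:40, 15:10-16:40, 17:05-17:10.
Teo in UTC: 08:00-10:40, 15:05-16:10 (add 4h to convert from UTC-4).
Emeka ∩ Teo: 08:00-10:40, 15:10-16:10.
So the common availability across everyone is 08:00-10:40, 15:10-16:10.
Summing the common windows: 160 + 60 = 220 minutes.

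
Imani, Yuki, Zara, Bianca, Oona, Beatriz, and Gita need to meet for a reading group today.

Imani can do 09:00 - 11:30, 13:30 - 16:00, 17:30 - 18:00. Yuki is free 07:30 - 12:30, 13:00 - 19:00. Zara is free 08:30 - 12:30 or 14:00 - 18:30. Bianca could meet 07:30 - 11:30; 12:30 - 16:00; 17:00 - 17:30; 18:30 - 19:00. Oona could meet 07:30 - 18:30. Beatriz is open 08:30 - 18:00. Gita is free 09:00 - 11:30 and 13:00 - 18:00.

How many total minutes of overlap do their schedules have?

Imani ∩ Yuki: 09:00-11:30, 13:30-16:00, 17:30-18:00.
Imani ∩ Yuki ∩ Zara: 09:00-11:30, 14:00-16:00, 17:30-18:00.
Imani ∩ Yuki ∩ Zara ∩ Bianca: 09:00-11:30, 14:00-16:00.
Imani ∩ Yuki ∩ Zara ∩ Bianca ∩ Oona: 09:00-11:30, 14:00-16:00.
Imani ∩ Yuki ∩ Zara ∩ Bianca ∩ Oona ∩ Beatriz: 09:00-11:30, 14:00-16:00.
Imani ∩ Yuki ∩ Zara ∩ Bianca ∩ Oona ∩ Beatriz ∩ Gita: 09:00-11:30, 14:00-16:00.
Those are the intersection windows.
Summing the common windows: 150 + 120 = 270 minutes.

270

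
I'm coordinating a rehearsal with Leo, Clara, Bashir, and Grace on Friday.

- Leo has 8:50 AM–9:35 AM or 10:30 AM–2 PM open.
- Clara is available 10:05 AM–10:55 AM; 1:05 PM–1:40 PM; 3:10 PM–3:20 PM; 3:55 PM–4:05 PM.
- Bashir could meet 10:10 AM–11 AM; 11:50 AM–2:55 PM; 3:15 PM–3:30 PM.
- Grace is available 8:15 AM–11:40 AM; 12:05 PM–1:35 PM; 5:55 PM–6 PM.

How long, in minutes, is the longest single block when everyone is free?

Leo ∩ Clara: 10:30-10:55, 13:05-13:40.
Leo ∩ Clara ∩ Bashir: 10:30-10:55, 13:05-13:40.
Leo ∩ Clara ∩ Bashir ∩ Grace: 10:30-10:55, 13:05-13:35.
The longest is 13:05-13:35 at 30 minutes.

30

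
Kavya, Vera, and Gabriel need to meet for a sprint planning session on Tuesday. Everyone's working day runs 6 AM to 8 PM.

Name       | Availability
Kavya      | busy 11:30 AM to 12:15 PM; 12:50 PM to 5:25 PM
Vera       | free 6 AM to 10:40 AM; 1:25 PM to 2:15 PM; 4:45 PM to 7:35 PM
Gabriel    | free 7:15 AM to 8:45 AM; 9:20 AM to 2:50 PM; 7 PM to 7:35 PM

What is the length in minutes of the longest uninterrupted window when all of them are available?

Kavya free: 06:00-11:30, 12:15-12:50, 17:25-20:00 (invert busy blocks within the working day).
Vera free: 06:00-10:40, 13:25-14:15, 16:45-19:35.
Gabriel free: 07:15-08:45, 09:20-14:50, 19:00-19:35.
Kavya ∩ Vera: 06:00-10:40, 17:25-19:35.
Kavya ∩ Vera ∩ Gabriel: 07:15-08:45, 09:20-10:40, 19:00-19:35.
The longest is 07:15-08:45 at 90 minutes.

90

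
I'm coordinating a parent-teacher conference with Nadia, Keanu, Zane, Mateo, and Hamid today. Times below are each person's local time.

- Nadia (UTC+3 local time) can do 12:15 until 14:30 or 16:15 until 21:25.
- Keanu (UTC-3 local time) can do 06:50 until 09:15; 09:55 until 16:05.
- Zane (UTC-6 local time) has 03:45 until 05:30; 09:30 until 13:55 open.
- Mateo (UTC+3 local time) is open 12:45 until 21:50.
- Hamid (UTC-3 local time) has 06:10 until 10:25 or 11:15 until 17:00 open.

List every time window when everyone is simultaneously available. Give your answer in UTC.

Nadia in UTC: 09:15-11:30, 13:15-18:25 (subtract 3h to convert from UTC+3).
Keanu in UTC: 09:50-12:15, 12:55-19:05 (add 3h to convert from UTC-3).
Zane in UTC: 09:45-11:30, 15:30-19:55 (add 6h to convert from UTC-6).
Mateo in UTC: 09:45-18:50 (subtract 3h to convert from UTC+3).
Hamid in UTC: 09:10-13:25, 14:15-20:00 (add 3h to convert from UTC-3).
Nadia ∩ Keanu: 09:50-11:30, 13:15-18:25.
Nadia ∩ Keanu ∩ Zane: 09:50-11:30, 15:30-18:25.
Nadia ∩ Keanu ∩ Zane ∩ Mateo: 09:50-11:30, 15:30-18:25.
Nadia ∩ Keanu ∩ Zane ∩ Mateo ∩ Hamid: 09:50-11:30, 15:30-18:25.

09:50-11:30, 15:30-18:25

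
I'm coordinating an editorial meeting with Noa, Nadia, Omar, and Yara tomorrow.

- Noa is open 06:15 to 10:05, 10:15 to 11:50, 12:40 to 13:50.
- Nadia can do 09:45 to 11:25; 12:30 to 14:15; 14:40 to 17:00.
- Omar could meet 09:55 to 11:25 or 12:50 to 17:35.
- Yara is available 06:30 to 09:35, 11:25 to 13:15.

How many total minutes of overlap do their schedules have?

25

Noa ∩ Nadia: 09:45-10:05, 10:15-11:25, 12:40-13:50.
Noa ∩ Nadia ∩ Omar: 09:55-10:05, 10:15-11:25, 12:50-13:50.
Noa ∩ Nadia ∩ Omar ∩ Yara: 12:50-13:15.
Those are the intersection windows.
That's a single block of 25 minutes.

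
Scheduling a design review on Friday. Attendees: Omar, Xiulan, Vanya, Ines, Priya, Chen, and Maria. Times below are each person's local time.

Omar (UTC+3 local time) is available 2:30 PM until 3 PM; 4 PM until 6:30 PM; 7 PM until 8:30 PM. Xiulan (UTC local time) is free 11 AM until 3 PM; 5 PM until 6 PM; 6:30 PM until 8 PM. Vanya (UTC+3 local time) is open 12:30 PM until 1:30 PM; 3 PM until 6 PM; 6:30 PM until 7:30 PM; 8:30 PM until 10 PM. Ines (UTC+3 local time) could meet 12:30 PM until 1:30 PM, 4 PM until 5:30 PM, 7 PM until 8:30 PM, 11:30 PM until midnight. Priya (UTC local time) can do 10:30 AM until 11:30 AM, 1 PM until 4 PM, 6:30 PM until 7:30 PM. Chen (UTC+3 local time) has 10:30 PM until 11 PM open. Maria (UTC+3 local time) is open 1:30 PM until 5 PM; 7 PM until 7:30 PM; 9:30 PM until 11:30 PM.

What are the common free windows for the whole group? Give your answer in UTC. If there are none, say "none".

Omar in UTC: 11:30-12:00, 13:00-15:30, 16:00-17:30 (subtract 3h to convert from UTC+3).
Xiulan in UTC: 11:00-15:00, 17:00-18:00, 18:30-20:00.
Vanya in UTC: 09:30-10:30, 12:00-15:00, 15:30-16:30, 17:30-19:00 (subtract 3h to convert from UTC+3).
Ines in UTC: 09:30-10:30, 13:00-14:30, 16:00-17:30, 20:30-21:00 (subtract 3h to convert from UTC+3).
Priya in UTC: 10:30-11:30, 13:00-16:00, 18:30-19:30.
Chen in UTC: 19:30-20:00 (subtract 3h to convert from UTC+3).
Maria in UTC: 10:30-14:00, 16:00-16:30, 18:30-20:30 (subtract 3h to convert from UTC+3).
Omar ∩ Xiulan: 11:30-12:00, 13:00-15:00, 17:00-17:30.
Omar ∩ Xiulan ∩ Vanya: 13:00-15:00.
Omar ∩ Xiulan ∩ Vanya ∩ Ines: 13:00-14:30.
Omar ∩ Xiulan ∩ Vanya ∩ Ines ∩ Priya: 13:00-14:30.
Omar ∩ Xiulan ∩ Vanya ∩ Ines ∩ Priya ∩ Chen: ∅.
Omar ∩ Xiulan ∩ Vanya ∩ Ines ∩ Priya ∩ Chen ∩ Maria: ∅.
There is no time when everyone is free.

none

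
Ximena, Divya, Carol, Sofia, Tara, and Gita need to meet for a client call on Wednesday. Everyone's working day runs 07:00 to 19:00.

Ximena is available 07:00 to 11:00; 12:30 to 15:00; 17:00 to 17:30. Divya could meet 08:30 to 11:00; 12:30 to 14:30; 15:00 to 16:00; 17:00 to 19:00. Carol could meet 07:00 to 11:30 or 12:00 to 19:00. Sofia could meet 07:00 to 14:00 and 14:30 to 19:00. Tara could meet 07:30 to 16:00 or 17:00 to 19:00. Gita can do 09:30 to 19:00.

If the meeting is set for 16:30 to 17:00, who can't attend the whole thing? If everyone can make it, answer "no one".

Divya, Tara, Ximena

Ximena: not fully free for 16:30-17:00. Divya: not fully free for 16:30-17:00. Carol: free for 16:30-17:00. Sofia: free for 16:30-17:00. Tara: not fully free for 16:30-17:00. Gita: free for 16:30-17:00.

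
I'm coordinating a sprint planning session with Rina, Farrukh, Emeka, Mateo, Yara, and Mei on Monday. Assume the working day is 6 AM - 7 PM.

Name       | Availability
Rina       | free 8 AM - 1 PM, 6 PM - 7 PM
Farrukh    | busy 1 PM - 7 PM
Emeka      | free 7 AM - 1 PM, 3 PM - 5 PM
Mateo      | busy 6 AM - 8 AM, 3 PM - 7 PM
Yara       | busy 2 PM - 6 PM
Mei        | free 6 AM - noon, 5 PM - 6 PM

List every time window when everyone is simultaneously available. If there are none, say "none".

Rina free: 08:00-13:00, 18:00-19:00.
Farrukh free: 06:00-13:00 (invert busy blocks within the working day).
Emeka free: 07:00-13:00, 15:00-17:00.
Mateo free: 08:00-15:00 (invert busy blocks within the working day).
Yara free: 06:00-14:00, 18:00-19:00 (invert busy blocks within the working day).
Mei free: 06:00-12:00, 17:00-18:00.
Rina ∩ Farrukh: 08:00-13:00.
Rina ∩ Farrukh ∩ Emeka: 08:00-13:00.
Rina ∩ Farrukh ∩ Emeka ∩ Mateo: 08:00-13:00.
Rina ∩ Farrukh ∩ Emeka ∩ Mateo ∩ Yara: 08:00-13:00.
Rina ∩ Farrukh ∩ Emeka ∩ Mateo ∩ Yara ∩ Mei: 08:00-12:00.
So the common availability across everyone is 08:00-12:00.

08:00-12:00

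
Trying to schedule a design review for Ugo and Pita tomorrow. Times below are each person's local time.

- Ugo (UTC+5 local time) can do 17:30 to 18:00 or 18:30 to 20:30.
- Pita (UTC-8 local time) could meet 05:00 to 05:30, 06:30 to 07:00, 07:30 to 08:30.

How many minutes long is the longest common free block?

Ugo in UTC: 12:30-13:00, 13:30-15:30 (subtract 5h to convert from UTC+5).
Pita in UTC: 13:00-13:30, 14:30-15:00, 15:30-16:30 (add 8h to convert from UTC-8).
Ugo ∩ Pita: 14:30-15:00.
Those are the intersection windows.
The longest is 14:30-15:00 at 30 minutes.

30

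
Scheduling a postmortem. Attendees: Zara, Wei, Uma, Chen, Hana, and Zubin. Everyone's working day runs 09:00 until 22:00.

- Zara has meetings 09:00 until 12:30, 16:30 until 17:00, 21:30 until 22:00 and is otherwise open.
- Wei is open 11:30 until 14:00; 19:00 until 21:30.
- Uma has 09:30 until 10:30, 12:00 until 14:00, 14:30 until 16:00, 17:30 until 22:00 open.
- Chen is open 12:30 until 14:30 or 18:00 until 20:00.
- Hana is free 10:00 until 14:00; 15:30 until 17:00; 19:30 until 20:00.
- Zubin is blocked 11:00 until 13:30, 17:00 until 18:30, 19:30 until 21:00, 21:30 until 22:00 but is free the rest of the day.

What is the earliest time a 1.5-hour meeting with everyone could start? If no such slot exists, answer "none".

Zara free: 12:30-16:30, 17:00-21:30 (invert busy blocks within the working day).
Wei free: 11:30-14:00, 19:00-21:30.
Uma free: 09:30-10:30, 12:00-14:00, 14:30-16:00, 17:30-22:00.
Chen free: 12:30-14:30, 18:00-20:00.
Hana free: 10:00-14:00, 15:30-17:00, 19:30-20:00.
Zubin free: 09:00-11:00, 13:30-17:00, 18:30-19:30, 21:00-21:30 (invert busy blocks within the working day).
Zara ∩ Wei: 12:30-14:00, 19:00-21:30.
Zara ∩ Wei ∩ Uma: 12:30-14:00, 19:00-21:30.
Zara ∩ Wei ∩ Uma ∩ Chen: 12:30-14:00, 19:00-20:00.
Zara ∩ Wei ∩ Uma ∩ Chen ∩ Hana: 12:30-14:00, 19:30-20:00.
Zara ∩ Wei ∩ Uma ∩ Chen ∩ Hana ∩ Zubin: 13:30-14:00.
Those are the intersection windows.
No common window is at least 90 minutes long.

none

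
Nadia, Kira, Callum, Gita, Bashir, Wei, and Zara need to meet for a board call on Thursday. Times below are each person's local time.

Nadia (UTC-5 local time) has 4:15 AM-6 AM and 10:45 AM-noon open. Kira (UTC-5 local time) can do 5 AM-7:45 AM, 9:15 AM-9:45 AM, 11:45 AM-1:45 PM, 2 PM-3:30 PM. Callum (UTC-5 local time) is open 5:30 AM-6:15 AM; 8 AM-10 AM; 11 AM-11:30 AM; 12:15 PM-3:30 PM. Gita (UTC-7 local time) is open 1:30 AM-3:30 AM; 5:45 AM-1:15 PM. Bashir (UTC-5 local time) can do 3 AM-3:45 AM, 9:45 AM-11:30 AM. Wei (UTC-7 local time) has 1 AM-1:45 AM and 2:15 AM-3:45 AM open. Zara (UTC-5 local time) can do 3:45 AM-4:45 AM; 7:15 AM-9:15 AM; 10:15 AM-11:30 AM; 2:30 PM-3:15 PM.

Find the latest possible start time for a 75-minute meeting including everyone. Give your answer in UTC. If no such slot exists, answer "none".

none

Nadia in UTC: 09:15-11:00, 15:45-17:00 (add 5h to convert from UTC-5).
Kira in UTC: 10:00-12:45, 14:15-14:45, 16:45-18:45, 19:00-20:30 (add 5h to convert from UTC-5).
Callum in UTC: 10:30-11:15, 13:00-15:00, 16:00-16:30, 17:15-20:30 (add 5h to convert from UTC-5).
Gita in UTC: 08:30-10:30, 12:45-20:15 (add 7h to convert from UTC-7).
Bashir in UTC: 08:00-08:45, 14:45-16:30 (add 5h to convert from UTC-5).
Wei in UTC: 08:00-08:45, 09:15-10:45 (add 7h to convert from UTC-7).
Zara in UTC: 08:45-09:45, 12:15-14:15, 15:15-16:30, 19:30-20:15 (add 5h to convert from UTC-5).
Nadia ∩ Kira: 10:00-11:00, 16:45-17:00.
Nadia ∩ Kira ∩ Callum: 10:30-11:00.
Nadia ∩ Kira ∩ Callum ∩ Gita: ∅.
Nadia ∩ Kira ∩ Callum ∩ Gita ∩ Bashir: ∅.
Nadia ∩ Kira ∩ Callum ∩ Gita ∩ Bashir ∩ Wei: ∅.
Nadia ∩ Kira ∩ Callum ∩ Gita ∩ Bashir ∩ Wei ∩ Zara: ∅.
There is no time when everyone is free.
No common window is at least 75 minutes long.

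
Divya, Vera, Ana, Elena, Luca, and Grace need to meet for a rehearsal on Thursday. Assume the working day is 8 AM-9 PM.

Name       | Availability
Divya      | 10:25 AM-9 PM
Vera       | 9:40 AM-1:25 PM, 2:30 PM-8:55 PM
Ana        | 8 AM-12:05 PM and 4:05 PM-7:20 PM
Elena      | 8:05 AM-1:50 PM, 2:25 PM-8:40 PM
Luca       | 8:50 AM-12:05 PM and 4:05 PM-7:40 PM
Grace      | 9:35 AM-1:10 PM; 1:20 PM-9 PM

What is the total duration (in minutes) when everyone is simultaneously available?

295

Divya ∩ Vera: 10:25-13:25, 14:30-20:55.
Divya ∩ Vera ∩ Ana: 10:25-12:05, 16:05-19:20.
Divya ∩ Vera ∩ Ana ∩ Elena: 10:25-12:05, 16:05-19:20.
Divya ∩ Vera ∩ Ana ∩ Elena ∩ Luca: 10:25-12:05, 16:05-19:20.
Divya ∩ Vera ∩ Ana ∩ Elena ∩ Luca ∩ Grace: 10:25-12:05, 16:05-19:20.
Those are the intersection windows.
Summing the common windows: 100 + 195 = 295 minutes.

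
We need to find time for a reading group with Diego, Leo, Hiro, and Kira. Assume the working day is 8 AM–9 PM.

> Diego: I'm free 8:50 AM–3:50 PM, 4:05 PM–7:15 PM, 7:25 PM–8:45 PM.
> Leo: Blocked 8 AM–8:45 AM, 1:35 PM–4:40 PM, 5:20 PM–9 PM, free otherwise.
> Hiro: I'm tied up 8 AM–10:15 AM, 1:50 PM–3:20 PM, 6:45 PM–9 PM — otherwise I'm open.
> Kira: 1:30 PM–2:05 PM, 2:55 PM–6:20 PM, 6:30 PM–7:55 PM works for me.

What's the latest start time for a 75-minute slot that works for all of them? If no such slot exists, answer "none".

none

Diego free: 08:50-15:50, 16:05-19:15, 19:25-20:45.
Leo free: 08:45-13:35, 16:40-17:20 (invert busy blocks within the working day).
Hiro free: 10:15-13:50, 15:20-18:45 (invert busy blocks within the working day).
Kira free: 13:30-14:05, 14:55-18:20, 18:30-19:55.
Diego ∩ Leo: 08:50-13:35, 16:40-17:20.
Diego ∩ Leo ∩ Hiro: 10:15-13:35, 16:40-17:20.
Diego ∩ Leo ∩ Hiro ∩ Kira: 13:30-13:35, 16:40-17:20.
No common window is at least 75 minutes long.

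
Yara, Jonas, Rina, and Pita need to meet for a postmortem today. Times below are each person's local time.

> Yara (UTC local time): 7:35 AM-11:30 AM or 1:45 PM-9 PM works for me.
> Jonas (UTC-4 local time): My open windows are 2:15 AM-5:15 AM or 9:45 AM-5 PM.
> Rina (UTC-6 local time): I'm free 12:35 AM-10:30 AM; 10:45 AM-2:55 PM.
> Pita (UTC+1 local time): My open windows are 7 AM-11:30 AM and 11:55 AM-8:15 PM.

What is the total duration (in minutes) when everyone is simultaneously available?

415

Yara in UTC: 07:35-11:30, 13:45-21:00.
Jonas in UTC: 06:15-09:15, 13:45-21:00 (add 4h to convert from UTC-4).
Rina in UTC: 06:35-16:30, 16:45-20:55 (add 6h to convert from UTC-6).
Pita in UTC: 06:00-10:30, 10:55-19:15 (subtract 1h to convert from UTC+1).
Yara ∩ Jonas: 07:35-09:15, 13:45-21:00.
Yara ∩ Jonas ∩ Rina: 07:35-09:15, 13:45-16:30, 16:45-20:55.
Yara ∩ Jonas ∩ Rina ∩ Pita: 07:35-09:15, 13:45-16:30, 16:45-19:15.
Summing the common windows: 100 + 165 + 150 = 415 minutes.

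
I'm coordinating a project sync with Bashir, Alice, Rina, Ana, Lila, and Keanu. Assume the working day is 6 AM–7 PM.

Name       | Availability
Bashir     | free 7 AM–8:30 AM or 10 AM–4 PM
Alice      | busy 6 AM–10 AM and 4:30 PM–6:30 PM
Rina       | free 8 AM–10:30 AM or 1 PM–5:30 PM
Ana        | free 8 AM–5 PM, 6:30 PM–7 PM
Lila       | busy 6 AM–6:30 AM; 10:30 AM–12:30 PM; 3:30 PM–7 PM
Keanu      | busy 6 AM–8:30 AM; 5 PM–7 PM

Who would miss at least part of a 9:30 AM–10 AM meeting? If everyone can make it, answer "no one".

Bashir free: 07:00-08:30, 10:00-16:00.
Alice free: 10:00-16:30, 18:30-19:00 (invert busy blocks within the working day).
Rina free: 08:00-10:30, 13:00-17:30.
Ana free: 08:00-17:00, 18:30-19:00.
Lila free: 06:30-10:30, 12:30-15:30 (invert busy blocks within the working day).
Keanu free: 08:30-17:00 (invert busy blocks within the working day).
Bashir: not fully free for 09:30-10:00. Alice: not fully free for 09:30-10:00. Rina: free for 09:30-10:00. Ana: free for 09:30-10:00. Lila: free for 09:30-10:00. Keanu: free for 09:30-10:00.

Alice, Bashir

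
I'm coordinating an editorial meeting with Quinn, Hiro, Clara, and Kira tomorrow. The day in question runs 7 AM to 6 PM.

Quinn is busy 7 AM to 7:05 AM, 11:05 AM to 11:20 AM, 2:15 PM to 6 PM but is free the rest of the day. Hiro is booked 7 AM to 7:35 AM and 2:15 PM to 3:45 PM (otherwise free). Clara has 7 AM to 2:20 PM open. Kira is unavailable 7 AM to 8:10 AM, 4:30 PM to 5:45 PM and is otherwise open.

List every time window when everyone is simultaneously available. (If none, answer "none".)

08:10-11:05, 11:20-14:15

Quinn free: 07:05-11:05, 11:20-14:15 (invert busy blocks within the working day).
Hiro free: 07:35-14:15, 15:45-18:00 (invert busy blocks within the working day).
Clara free: 07:00-14:20.
Kira free: 08:10-16:30, 17:45-18:00 (invert busy blocks within the working day).
Quinn ∩ Hiro: 07:35-11:05, 11:20-14:15.
Quinn ∩ Hiro ∩ Clara: 07:35-11:05, 11:20-14:15.
Quinn ∩ Hiro ∩ Clara ∩ Kira: 08:10-11:05, 11:20-14:15.
So the common availability across everyone is 08:10-11:05, 11:20-14:15.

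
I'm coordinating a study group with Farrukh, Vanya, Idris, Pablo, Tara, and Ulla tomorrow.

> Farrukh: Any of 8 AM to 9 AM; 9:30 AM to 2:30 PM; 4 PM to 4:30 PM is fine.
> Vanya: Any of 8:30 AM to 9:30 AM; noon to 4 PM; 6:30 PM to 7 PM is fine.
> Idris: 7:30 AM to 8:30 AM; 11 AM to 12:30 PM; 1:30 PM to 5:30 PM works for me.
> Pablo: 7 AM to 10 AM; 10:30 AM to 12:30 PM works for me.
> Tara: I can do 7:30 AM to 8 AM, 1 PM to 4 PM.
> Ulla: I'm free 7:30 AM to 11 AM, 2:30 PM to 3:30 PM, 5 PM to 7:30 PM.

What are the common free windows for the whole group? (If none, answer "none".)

Farrukh ∩ Vanya: 08:30-09:00, 12:00-14:30.
Farrukh ∩ Vanya ∩ Idris: 12:00-12:30, 13:30-14:30.
Farrukh ∩ Vanya ∩ Idris ∩ Pablo: 12:00-12:30.
Farrukh ∩ Vanya ∩ Idris ∩ Pablo ∩ Tara: ∅.
Farrukh ∩ Vanya ∩ Idris ∩ Pablo ∩ Tara ∩ Ulla: ∅.
There is no time when everyone is free.

none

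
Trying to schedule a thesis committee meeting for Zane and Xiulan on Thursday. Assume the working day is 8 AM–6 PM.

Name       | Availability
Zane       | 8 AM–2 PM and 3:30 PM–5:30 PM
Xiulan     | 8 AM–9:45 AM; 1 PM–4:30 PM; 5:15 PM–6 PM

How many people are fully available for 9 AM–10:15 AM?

1

Zane can make the full 09:00-10:15 slot — that's 1.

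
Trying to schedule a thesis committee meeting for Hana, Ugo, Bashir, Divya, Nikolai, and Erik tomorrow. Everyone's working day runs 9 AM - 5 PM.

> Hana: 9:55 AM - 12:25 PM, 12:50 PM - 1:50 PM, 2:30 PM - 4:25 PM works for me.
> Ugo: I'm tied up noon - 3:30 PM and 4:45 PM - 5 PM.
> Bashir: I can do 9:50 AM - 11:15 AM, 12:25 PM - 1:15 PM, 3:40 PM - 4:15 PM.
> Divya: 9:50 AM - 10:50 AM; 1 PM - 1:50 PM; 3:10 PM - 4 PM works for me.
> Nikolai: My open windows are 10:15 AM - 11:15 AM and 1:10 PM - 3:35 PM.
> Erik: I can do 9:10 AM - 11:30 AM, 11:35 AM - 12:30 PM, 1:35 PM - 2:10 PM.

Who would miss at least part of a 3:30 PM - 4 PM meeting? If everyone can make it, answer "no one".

Bashir, Erik, Nikolai

Hana free: 09:55-12:25, 12:50-13:50, 14:30-16:25.
Ugo free: 09:00-12:00, 15:30-16:45 (invert busy blocks within the working day).
Bashir free: 09:50-11:15, 12:25-13:15, 15:40-16:15.
Divya free: 09:50-10:50, 13:00-13:50, 15:10-16:00.
Nikolai free: 10:15-11:15, 13:10-15:35.
Erik free: 09:10-11:30, 11:35-12:30, 13:35-14:10.
Hana: free for 15:30-16:00. Ugo: free for 15:30-16:00. Bashir: not fully free for 15:30-16:00. Divya: free for 15:30-16:00. Nikolai: not fully free for 15:30-16:00. Erik: not fully free for 15:30-16:00.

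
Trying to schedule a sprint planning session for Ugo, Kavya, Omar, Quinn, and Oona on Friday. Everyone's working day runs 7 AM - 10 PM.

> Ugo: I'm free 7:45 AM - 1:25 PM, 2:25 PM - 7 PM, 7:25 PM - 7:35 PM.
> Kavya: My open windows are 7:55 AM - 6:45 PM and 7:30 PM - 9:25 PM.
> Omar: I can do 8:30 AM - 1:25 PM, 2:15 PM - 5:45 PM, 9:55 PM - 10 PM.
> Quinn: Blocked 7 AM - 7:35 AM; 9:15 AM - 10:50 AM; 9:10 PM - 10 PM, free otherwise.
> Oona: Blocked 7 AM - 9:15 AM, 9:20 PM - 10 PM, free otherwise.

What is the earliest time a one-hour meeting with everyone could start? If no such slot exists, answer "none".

Ugo free: 07:45-13:25, 14:25-19:00, 19:25-19:35.
Kavya free: 07:55-18:45, 19:30-21:25.
Omar free: 08:30-13:25, 14:15-17:45, 21:55-22:00.
Quinn free: 07:35-09:15, 10:50-21:10 (invert busy blocks within the working day).
Oona free: 09:15-21:20 (invert busy blocks within the working day).
Ugo ∩ Kavya: 07:55-13:25, 14:25-18:45, 19:30-19:35.
Ugo ∩ Kavya ∩ Omar: 08:30-13:25, 14:25-17:45.
Ugo ∩ Kavya ∩ Omar ∩ Quinn: 08:30-09:15, 10:50-13:25, 14:25-17:45.
Ugo ∩ Kavya ∩ Omar ∩ Quinn ∩ Oona: 10:50-13:25, 14:25-17:45.
The first common window of at least 60 minutes is 10:50-13:25, so the earliest start is 10:50.

10:50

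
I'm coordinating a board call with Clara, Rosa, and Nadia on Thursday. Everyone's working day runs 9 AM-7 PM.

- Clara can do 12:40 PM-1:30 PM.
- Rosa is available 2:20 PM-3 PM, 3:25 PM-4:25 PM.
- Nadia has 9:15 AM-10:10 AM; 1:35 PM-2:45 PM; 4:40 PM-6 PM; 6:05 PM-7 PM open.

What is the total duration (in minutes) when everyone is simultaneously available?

Clara ∩ Rosa: ∅.
Clara ∩ Rosa ∩ Nadia: ∅.
There is no time when everyone is free.
There is no common window, so the total is 0 minutes.

0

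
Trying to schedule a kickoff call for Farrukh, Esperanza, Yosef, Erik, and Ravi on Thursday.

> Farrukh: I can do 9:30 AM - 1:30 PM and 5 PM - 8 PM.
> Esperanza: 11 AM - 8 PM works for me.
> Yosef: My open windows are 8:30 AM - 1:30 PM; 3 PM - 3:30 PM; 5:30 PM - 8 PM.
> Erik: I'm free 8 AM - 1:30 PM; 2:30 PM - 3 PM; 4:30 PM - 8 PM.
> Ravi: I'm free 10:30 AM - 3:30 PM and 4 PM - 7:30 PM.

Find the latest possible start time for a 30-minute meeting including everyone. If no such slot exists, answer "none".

19:00

Farrukh ∩ Esperanza: 11:00-13:30, 17:00-20:00.
Farrukh ∩ Esperanza ∩ Yosef: 11:00-13:30, 17:30-20:00.
Farrukh ∩ Esperanza ∩ Yosef ∩ Erik: 11:00-13:30, 17:30-20:00.
Farrukh ∩ Esperanza ∩ Yosef ∩ Erik ∩ Ravi: 11:00-13:30, 17:30-19:30.
The last common window of at least 30 minutes is 17:30-19:30; a 30-minute meeting can start as late as 19:00 and still end by 19:30.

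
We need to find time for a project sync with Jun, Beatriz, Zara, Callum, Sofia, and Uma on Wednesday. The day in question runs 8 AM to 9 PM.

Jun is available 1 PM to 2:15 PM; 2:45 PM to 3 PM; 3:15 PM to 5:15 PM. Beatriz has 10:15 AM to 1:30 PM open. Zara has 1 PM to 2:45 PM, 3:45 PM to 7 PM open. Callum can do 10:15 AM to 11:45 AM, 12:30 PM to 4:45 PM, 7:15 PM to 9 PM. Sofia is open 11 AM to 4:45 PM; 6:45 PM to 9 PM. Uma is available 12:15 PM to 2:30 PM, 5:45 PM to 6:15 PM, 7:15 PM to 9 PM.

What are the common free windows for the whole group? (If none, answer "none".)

Jun ∩ Beatriz: 13:00-13:30.
Jun ∩ Beatriz ∩ Zara: 13:00-13:30.
Jun ∩ Beatriz ∩ Zara ∩ Callum: 13:00-13:30.
Jun ∩ Beatriz ∩ Zara ∩ Callum ∩ Sofia: 13:00-13:30.
Jun ∩ Beatriz ∩ Zara ∩ Callum ∩ Sofia ∩ Uma: 13:00-13:30.

13:00-13:30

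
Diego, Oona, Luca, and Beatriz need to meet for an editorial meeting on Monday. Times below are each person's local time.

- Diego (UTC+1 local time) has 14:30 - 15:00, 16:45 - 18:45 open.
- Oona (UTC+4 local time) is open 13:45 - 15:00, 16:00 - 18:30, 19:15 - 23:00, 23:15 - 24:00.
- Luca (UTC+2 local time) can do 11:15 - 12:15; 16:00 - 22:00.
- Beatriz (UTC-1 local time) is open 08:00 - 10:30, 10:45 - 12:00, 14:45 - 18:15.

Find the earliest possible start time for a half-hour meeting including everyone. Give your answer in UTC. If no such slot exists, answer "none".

15:45

Diego in UTC: 13:30-14:00, 15:45-17:45 (subtract 1h to convert from UTC+1).
Oona in UTC: 09:45-11:00, 12:00-14:30, 15:15-19:00, 19:15-20:00 (subtract 4h to convert from UTC+4).
Luca in UTC: 09:15-10:15, 14:00-20:00 (subtract 2h to convert from UTC+2).
Beatriz in UTC: 09:00-11:30, 11:45-13:00, 15:45-19:15 (add 1h to convert from UTC-1).
Diego ∩ Oona: 13:30-14:00, 15:45-17:45.
Diego ∩ Oona ∩ Luca: 15:45-17:45.
Diego ∩ Oona ∩ Luca ∩ Beatriz: 15:45-17:45.
So the common availability across everyone is 15:45-17:45.
The first common window of at least 30 minutes is 15:45-17:45, so the earliest start is 15:45.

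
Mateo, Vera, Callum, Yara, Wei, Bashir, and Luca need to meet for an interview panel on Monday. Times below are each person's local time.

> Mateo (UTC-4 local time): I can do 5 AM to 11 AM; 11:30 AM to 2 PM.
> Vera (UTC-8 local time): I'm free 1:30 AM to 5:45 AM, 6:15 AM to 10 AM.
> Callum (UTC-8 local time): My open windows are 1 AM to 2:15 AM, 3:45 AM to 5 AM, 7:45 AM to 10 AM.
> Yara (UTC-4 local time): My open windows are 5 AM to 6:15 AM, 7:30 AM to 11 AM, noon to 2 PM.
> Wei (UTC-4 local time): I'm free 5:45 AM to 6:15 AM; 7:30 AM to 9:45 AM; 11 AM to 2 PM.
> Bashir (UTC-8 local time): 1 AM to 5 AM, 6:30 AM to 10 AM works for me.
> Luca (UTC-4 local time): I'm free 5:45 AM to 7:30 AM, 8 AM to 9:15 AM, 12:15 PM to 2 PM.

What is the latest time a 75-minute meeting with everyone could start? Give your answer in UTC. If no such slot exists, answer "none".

Mateo in UTC: 09:00-15:00, 15:30-18:00 (add 4h to convert from UTC-4).
Vera in UTC: 09:30-13:45, 14:15-18:00 (add 8h to convert from UTC-8).
Callum in UTC: 09:00-10:15, 11:45-13:00, 15:45-18:00 (add 8h to convert from UTC-8).
Yara in UTC: 09:00-10:15, 11:30-15:00, 16:00-18:00 (add 4h to convert from UTC-4).
Wei in UTC: 09:45-10:15, 11:30-13:45, 15:00-18:00 (add 4h to convert from UTC-4).
Bashir in UTC: 09:00-13:00, 14:30-18:00 (add 8h to convert from UTC-8).
Luca in UTC: 09:45-11:30, 12:00-13:15, 16:15-18:00 (add 4h to convert from UTC-4).
Mateo ∩ Vera: 09:30-13:45, 14:15-15:00, 15:30-18:00.
Mateo ∩ Vera ∩ Callum: 09:30-10:15, 11:45-13:00, 15:45-18:00.
Mateo ∩ Vera ∩ Callum ∩ Yara: 09:30-10:15, 11:45-13:00, 16:00-18:00.
Mateo ∩ Vera ∩ Callum ∩ Yara ∩ Wei: 09:45-10:15, 11:45-13:00, 16:00-18:00.
Mateo ∩ Vera ∩ Callum ∩ Yara ∩ Wei ∩ Bashir: 09:45-10:15, 11:45-13:00, 16:00-18:00.
Mateo ∩ Vera ∩ Callum ∩ Yara ∩ Wei ∩ Bashir ∩ Luca: 09:45-10:15, 12:00-13:00, 16:15-18:00.
The last common window of at least 75 minutes is 16:15-18:00; a 75-minute meeting can start as late as 16:45 and still end by 18:00.

16:45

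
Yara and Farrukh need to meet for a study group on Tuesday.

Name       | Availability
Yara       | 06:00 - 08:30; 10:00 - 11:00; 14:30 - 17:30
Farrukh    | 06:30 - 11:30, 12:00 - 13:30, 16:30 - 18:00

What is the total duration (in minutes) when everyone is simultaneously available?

Yara ∩ Farrukh: 06:30-08:30, 10:00-11:00, 16:30-17:30.
Summing the common windows: 120 + 60 + 60 = 240 minutes.

240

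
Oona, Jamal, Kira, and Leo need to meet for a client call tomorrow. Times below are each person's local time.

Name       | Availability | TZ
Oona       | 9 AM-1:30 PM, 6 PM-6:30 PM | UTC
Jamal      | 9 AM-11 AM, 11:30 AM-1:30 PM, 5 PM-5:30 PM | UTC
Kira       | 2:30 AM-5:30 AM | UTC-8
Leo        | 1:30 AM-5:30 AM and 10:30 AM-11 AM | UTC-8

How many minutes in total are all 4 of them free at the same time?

Oona in UTC: 09:00-13:30, 18:00-18:30.
Jamal in UTC: 09:00-11:00, 11:30-13:30, 17:00-17:30.
Kira in UTC: 10:30-13:30 (add 8h to convert from UTC-8).
Leo in UTC: 09:30-13:30, 18:30-19:00 (add 8h to convert from UTC-8).
Oona ∩ Jamal: 09:00-11:00, 11:30-13:30.
Oona ∩ Jamal ∩ Kira: 10:30-11:00, 11:30-13:30.
Oona ∩ Jamal ∩ Kira ∩ Leo: 10:30-11:00, 11:30-13:30.
Summing the common windows: 30 + 120 = 150 minutes.

150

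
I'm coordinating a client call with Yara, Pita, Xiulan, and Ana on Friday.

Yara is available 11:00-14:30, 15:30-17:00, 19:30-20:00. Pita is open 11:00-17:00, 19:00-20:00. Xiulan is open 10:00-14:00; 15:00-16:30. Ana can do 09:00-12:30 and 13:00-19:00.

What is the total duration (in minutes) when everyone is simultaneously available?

Yara ∩ Pita: 11:00-14:30, 15:30-17:00, 19:30-20:00.
Yara ∩ Pita ∩ Xiulan: 11:00-14:00, 15:30-16:30.
Yara ∩ Pita ∩ Xiulan ∩ Ana: 11:00-12:30, 13:00-14:00, 15:30-16:30.
Summing the common windows: 90 + 60 + 60 = 210 minutes.

210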